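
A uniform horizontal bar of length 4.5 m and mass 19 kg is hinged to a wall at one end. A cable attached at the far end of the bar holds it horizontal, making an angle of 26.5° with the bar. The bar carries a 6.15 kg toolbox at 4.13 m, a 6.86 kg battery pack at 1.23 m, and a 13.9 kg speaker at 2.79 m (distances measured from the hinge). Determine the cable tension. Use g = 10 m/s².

Take moments about the hinge.
Beam weight: 19 × 10 = 190 N down at 2.25 m → arm 2.25 m, τ = 190 × 2.25 = 427.5 N·m clockwise.
Toolbox: 6.15 × 10 = 61.5 N down at 4.13 m → arm 4.13 m, τ = 61.5 × 4.13 = 254 N·m clockwise.
Battery pack: 6.86 × 10 = 68.6 N down at 1.23 m → arm 1.23 m, τ = 68.6 × 1.23 = 84.38 N·m clockwise.
Speaker: 13.9 × 10 = 139 N down at 2.79 m → arm 2.79 m, τ = 139 × 2.79 = 387.8 N·m clockwise.
Total clockwise load moment = 1154 N·m.
The cable tension T acts at 4.5 m; only its component perpendicular to the bar, T sinθ, produces torque. sin 26.5° = 0.4462.
Setting net torque to zero: T × 4.5 × 0.4462 = 1154 → T = 1154 / 2.008 = 575 N.

T ≈ 575 N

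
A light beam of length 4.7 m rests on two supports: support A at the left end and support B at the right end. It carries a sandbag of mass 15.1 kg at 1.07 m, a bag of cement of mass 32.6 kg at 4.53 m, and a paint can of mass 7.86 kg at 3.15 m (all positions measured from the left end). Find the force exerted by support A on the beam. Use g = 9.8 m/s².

Taking torques about support B:
Sandbag: 15.1 × 9.8 = 148 N down at 1.07 m → arm 3.63 m, τ = 148 × 3.63 = 537.2 N·m counterclockwise.
Bag of cement: 32.6 × 9.8 = 319.5 N down at 4.53 m → arm 0.17 m, τ = 319.5 × 0.17 = 54.32 N·m counterclockwise.
Paint can: 7.86 × 9.8 = 77.03 N down at 3.15 m → arm 1.55 m, τ = 77.03 × 1.55 = 119.4 N·m counterclockwise.
Net load moment about support B = 710.9 N·m counterclockwise.
Reaction R at support A is upward at 0 m, arm 4.7 m → moment R × 4.7 clockwise.
For rotational equilibrium, R × 4.7 = 710.9, so R = 151 N.

R_A ≈ 151 N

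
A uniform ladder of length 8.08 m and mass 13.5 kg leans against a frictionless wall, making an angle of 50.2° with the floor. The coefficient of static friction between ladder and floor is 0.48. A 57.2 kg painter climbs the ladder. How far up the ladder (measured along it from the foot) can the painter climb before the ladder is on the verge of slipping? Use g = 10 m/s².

Take moments about the foot of the ladder.
Ladder weight 13.5×10 = 135 N acts at 4.04 m along the ladder; its horizontal arm is 4.04·cos50.2° = 2.586 m → τ = 349.1 N·m clockwise.
Painter weight 57.2×10 = 572 N at distance d → arm d·cos50.2° → τ = 572·d·0.6401 clockwise.
Wall normal N at the top has arm L sinθ = 6.208 m counterclockwise, so Στ = 0 gives N·6.208 = 349.1 + 366.1·d.
ΣFy = 0 ⇒ N_floor = 707 N, so the maximum friction is μ_s·N_floor = 0.48×707 = 339.4 N. ΣFx = 0 ⇒ N_wall = f, so at the slipping point N = 339.4 N.
Substituting: 339.4×6.208 = 349.1 + 366.1·d ⇒ d = (2107 − 349.1) / 366.1 = 4.8 m.

d ≈ 4.8 m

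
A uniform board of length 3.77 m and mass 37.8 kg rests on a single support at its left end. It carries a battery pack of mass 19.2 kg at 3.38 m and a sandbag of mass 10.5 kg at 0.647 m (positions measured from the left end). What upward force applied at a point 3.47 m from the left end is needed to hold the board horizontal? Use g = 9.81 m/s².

F ≈ 404 N

Take moments about the left end.
Beam weight: 37.8 × 9.81 = 370.8 N down at 1.885 m → arm 1.885 m, τ = 370.8 × 1.885 = 699 N·m clockwise.
Battery pack: 19.2 × 9.81 = 188.4 N down at 3.38 m → arm 3.38 m, τ = 188.4 × 3.38 = 636.8 N·m clockwise.
Sandbag: 10.5 × 9.81 = 103 N down at 0.647 m → arm 0.647 m, τ = 103 × 0.647 = 66.64 N·m clockwise.
Net moment of the loads = 1402 N·m clockwise.
The upward force F acts at a point 3.47 m from the left end, arm 3.47 m, giving F × 3.47 counterclockwise.
Στ = 0 ⇒ F × 3.47 = 1402 ⇒ F = 1402 / 3.47 = 404 N.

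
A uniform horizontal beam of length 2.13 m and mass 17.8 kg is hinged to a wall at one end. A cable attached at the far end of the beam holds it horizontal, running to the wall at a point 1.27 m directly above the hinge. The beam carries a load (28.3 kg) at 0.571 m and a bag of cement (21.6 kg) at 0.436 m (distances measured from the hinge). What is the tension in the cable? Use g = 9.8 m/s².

Sum moments about the hinge (the unknown hinge reaction has zero arm there).
Beam weight: 17.8 × 9.8 = 174.4 N down at 1.065 m → arm 1.065 m, τ = 174.4 × 1.065 = 185.7 N·m clockwise.
Load: 28.3 × 9.8 = 277.3 N down at 0.571 m → arm 0.571 m, τ = 277.3 × 0.571 = 158.3 N·m clockwise.
Bag of cement: 21.6 × 9.8 = 211.7 N down at 0.436 m → arm 0.436 m, τ = 211.7 × 0.436 = 92.3 N·m clockwise.
Total clockwise load moment = 436.3 N·m.
The cable tension T acts at 2.13 m; only its component perpendicular to the beam, T sinθ, produces torque. sinθ = h/√(h²+d²) = 1.27/√(1.27²+2.13²) = 0.5121.
Setting net torque to zero: T × 2.13 × 0.5121 = 436.3 → T = 436.3 / 1.091 = 400 N.

T ≈ 400 N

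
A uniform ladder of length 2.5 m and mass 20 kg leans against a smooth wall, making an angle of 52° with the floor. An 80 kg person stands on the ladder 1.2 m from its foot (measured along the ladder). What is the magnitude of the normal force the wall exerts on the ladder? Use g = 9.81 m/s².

N_wall ≈ 371 N

Take moments about the foot of the ladder.
Ladder weight 20×9.81 = 196.2 N acts at 1.25 m along the ladder; its horizontal arm is 1.25·cos52° = 0.7696 m → τ = 151 N·m clockwise.
Person: 80×9.81 = 784.8 N at 1.2 m → arm 0.7388 m → τ = 579.8 N·m clockwise.
Wall normal N acts horizontally at the top; its moment arm is the height L sinθ = 2.5·sin52° = 1.97 m, counterclockwise.
Balancing moments: N × 1.97 = 730.8, giving N = 371 N.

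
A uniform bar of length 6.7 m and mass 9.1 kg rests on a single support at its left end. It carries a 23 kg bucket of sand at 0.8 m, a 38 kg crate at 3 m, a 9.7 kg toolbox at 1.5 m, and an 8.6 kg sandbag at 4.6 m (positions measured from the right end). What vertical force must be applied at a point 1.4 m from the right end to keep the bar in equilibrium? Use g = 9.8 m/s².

Take moments about the left end.
Beam weight: 9.1 × 9.8 = 89.18 N down at 3.35 m → arm 3.35 m, τ = 89.18 × 3.35 = 298.8 N·m clockwise.
Bucket of sand: 23 × 9.8 = 225.4 N down at 0.8 m → arm 5.9 m, τ = 225.4 × 5.9 = 1330 N·m clockwise.
Crate: 38 × 9.8 = 372.4 N down at 3 m → arm 3.7 m, τ = 372.4 × 3.7 = 1378 N·m clockwise.
Toolbox: 9.7 × 9.8 = 95.06 N down at 1.5 m → arm 5.2 m, τ = 95.06 × 5.2 = 494.3 N·m clockwise.
Sandbag: 8.6 × 9.8 = 84.28 N down at 4.6 m → arm 2.1 m, τ = 84.28 × 2.1 = 177 N·m clockwise.
Net moment of the loads = 3678 N·m clockwise.
The upward force F acts at a point 1.4 m from the right end, arm 5.3 m, giving F × 5.3 counterclockwise.
Balancing moments: F × 5.3 = 3678, giving F = 3678 / 5.3 = 694 N.

F ≈ 694 N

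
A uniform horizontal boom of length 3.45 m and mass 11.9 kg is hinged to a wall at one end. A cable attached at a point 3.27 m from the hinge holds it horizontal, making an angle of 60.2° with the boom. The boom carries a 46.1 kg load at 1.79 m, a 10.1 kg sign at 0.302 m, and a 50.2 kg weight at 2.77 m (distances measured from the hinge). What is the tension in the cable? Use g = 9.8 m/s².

Take moments about the hinge.
Beam weight: 11.9 × 9.8 = 116.6 N down at 1.725 m → arm 1.725 m, τ = 116.6 × 1.725 = 201.1 N·m clockwise.
Load: 46.1 × 9.8 = 451.8 N down at 1.79 m → arm 1.79 m, τ = 451.8 × 1.79 = 808.7 N·m clockwise.
Sign: 10.1 × 9.8 = 98.98 N down at 0.302 m → arm 0.302 m, τ = 98.98 × 0.302 = 29.89 N·m clockwise.
Weight: 50.2 × 9.8 = 492 N down at 2.77 m → arm 2.77 m, τ = 492 × 2.77 = 1363 N·m clockwise.
Total clockwise load moment = 2403 N·m.
The cable tension T acts at 3.27 m; only its component perpendicular to the boom, T sinθ, produces torque. sin 60.2° = 0.8678.
Balancing moments: T × 3.27 × 0.8678 = 2403, giving T = 2403 / 2.838 = 847 N.

T ≈ 847 N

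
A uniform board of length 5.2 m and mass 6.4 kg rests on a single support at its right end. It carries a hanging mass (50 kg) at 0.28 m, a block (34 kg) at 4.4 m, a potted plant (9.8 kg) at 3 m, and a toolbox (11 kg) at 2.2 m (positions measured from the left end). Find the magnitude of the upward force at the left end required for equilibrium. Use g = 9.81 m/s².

F ≈ 650 N

Sum moments about the right end (the unknown pivot reaction has zero arm there).
Beam weight: 6.4 × 9.81 = 62.78 N down at 2.6 m → arm 2.6 m, τ = 62.78 × 2.6 = 163.2 N·m counterclockwise.
Hanging mass: 50 × 9.81 = 490.5 N down at 0.28 m → arm 4.92 m, τ = 490.5 × 4.92 = 2413 N·m counterclockwise.
Block: 34 × 9.81 = 333.5 N down at 4.4 m → arm 0.8 m, τ = 333.5 × 0.8 = 266.8 N·m counterclockwise.
Potted plant: 9.8 × 9.81 = 96.14 N down at 3 m → arm 2.2 m, τ = 96.14 × 2.2 = 211.5 N·m counterclockwise.
Toolbox: 11 × 9.81 = 107.9 N down at 2.2 m → arm 3 m, τ = 107.9 × 3 = 323.7 N·m counterclockwise.
Net moment of the loads = 3378 N·m counterclockwise.
The upward force F acts at the left end, arm 5.2 m, giving F × 5.2 clockwise.
Setting net torque to zero: F × 5.2 = 3378 → F = 3378 / 5.2 = 650 N.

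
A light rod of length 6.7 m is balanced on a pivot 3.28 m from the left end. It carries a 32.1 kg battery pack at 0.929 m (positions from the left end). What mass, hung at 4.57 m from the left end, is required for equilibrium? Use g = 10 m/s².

Sum moments about the pivot (at 3.28 m from the left end) (the support reaction has zero arm there).
Battery pack: 32.1 × 10 = 321 N down at 0.929 m → arm 2.351 m, τ = 321 × 2.351 = 754.7 N·m counterclockwise.
Net moment of known loads = 754.7 N·m counterclockwise.
An unknown mass m at 4.57 m has arm 1.29 m; its moment is m·g·1.29 clockwise.
Setting net torque to zero: m × 10 × 1.29 = 754.7 → m = 754.7 / (10 × 1.29) = 58.5 kg.

m ≈ 58.5 kg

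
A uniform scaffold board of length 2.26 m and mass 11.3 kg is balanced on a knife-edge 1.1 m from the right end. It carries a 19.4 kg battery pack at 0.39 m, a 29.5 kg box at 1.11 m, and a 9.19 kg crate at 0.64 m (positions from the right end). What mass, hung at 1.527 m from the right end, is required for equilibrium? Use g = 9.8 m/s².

m ≈ 40.7 kg

Taking torques about the knife-edge (at 1.1 m from the right end):
Beam weight: 11.3 × 9.8 = 110.7 N down at 1.13 m → arm 0.03 m, τ = 110.7 × 0.03 = 3.321 N·m counterclockwise.
Battery pack: 19.4 × 9.8 = 190.1 N down at 0.39 m → arm 0.71 m, τ = 190.1 × 0.71 = 135 N·m clockwise.
Box: 29.5 × 9.8 = 289.1 N down at 1.11 m → arm 0.01 m, τ = 289.1 × 0.01 = 2.891 N·m counterclockwise.
Crate: 9.19 × 9.8 = 90.06 N down at 0.64 m → arm 0.46 m, τ = 90.06 × 0.46 = 41.43 N·m clockwise.
Net moment of known loads = 170.2 N·m clockwise.
An unknown mass m at 1.527 m has arm 0.427 m; its moment is m·g·0.427 counterclockwise.
For rotational equilibrium, m × 9.8 × 0.427 = 170.2, so m = 170.2 / (9.8 × 0.427) = 40.7 kg.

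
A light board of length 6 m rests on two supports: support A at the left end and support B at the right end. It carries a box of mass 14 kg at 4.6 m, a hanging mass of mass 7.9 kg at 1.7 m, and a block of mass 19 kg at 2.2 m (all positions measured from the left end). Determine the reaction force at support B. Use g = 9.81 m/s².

Sum moments about support A (its reaction then has zero moment arm).
Box: 14 × 9.81 = 137.3 N down at 4.6 m → arm 4.6 m, τ = 137.3 × 4.6 = 631.6 N·m clockwise.
Hanging mass: 7.9 × 9.81 = 77.5 N down at 1.7 m → arm 1.7 m, τ = 77.5 × 1.7 = 131.8 N·m clockwise.
Block: 19 × 9.81 = 186.4 N down at 2.2 m → arm 2.2 m, τ = 186.4 × 2.2 = 410.1 N·m clockwise.
Net load moment about support A = 1174 N·m clockwise.
Reaction R at support B is upward at 6 m, arm 6 m → moment R × 6 counterclockwise.
Στ = 0 ⇒ R × 6 = 1174 ⇒ R = 196 N.

R_B ≈ 196 N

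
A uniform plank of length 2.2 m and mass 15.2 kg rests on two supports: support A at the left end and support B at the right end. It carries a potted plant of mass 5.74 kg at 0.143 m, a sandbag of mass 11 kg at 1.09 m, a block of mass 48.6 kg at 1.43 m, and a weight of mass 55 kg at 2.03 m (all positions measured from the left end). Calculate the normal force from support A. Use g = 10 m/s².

R_A ≈ 398 N

Sum moments about support B (its reaction then has zero moment arm).
Beam weight: 15.2 × 10 = 152 N down at 1.1 m → arm 1.1 m, τ = 152 × 1.1 = 167.2 N·m counterclockwise.
Potted plant: 5.74 × 10 = 57.4 N down at 0.143 m → arm 2.057 m, τ = 57.4 × 2.057 = 118.1 N·m counterclockwise.
Sandbag: 11 × 10 = 110 N down at 1.09 m → arm 1.11 m, τ = 110 × 1.11 = 122.1 N·m counterclockwise.
Block: 48.6 × 10 = 486 N down at 1.43 m → arm 0.77 m, τ = 486 × 0.77 = 374.2 N·m counterclockwise.
Weight: 55 × 10 = 550 N down at 2.03 m → arm 0.17 m, τ = 550 × 0.17 = 93.5 N·m counterclockwise.
Net load moment about support B = 875.1 N·m counterclockwise.
Reaction R at support A is upward at 0 m, arm 2.2 m → moment R × 2.2 clockwise.
Στ = 0 ⇒ R × 2.2 = 875.1 ⇒ R = 398 N.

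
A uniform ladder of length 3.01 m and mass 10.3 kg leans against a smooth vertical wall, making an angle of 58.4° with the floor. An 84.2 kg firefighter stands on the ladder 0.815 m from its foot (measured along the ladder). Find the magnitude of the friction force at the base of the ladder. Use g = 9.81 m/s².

f ≈ 169 N

Taking torques about the foot of the ladder:
Ladder weight 10.3×9.81 = 101 N acts at 1.505 m along the ladder; its horizontal arm is 1.505·cos58.4° = 0.7886 m → τ = 79.65 N·m clockwise.
Firefighter: 84.2×9.81 = 826 N at 0.815 m → arm 0.427 m → τ = 352.7 N·m clockwise.
Wall normal N acts horizontally at the top; its moment arm is the height L sinθ = 3.01·sin58.4° = 2.564 m, counterclockwise.
Setting net torque to zero: N × 2.564 = 432.4 → N = 169 N.
ΣFx = 0: friction at the foot balances the wall's push, so f = N_wall = 169 N.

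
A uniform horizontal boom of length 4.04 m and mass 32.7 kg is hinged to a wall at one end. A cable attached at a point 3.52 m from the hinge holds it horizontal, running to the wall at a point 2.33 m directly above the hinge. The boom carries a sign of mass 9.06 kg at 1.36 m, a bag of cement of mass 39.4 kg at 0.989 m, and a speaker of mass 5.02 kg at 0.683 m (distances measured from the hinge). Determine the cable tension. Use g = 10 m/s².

Take moments about the hinge.
Beam weight: 32.7 × 10 = 327 N down at 2.02 m → arm 2.02 m, τ = 327 × 2.02 = 660.5 N·m clockwise.
Sign: 9.06 × 10 = 90.6 N down at 1.36 m → arm 1.36 m, τ = 90.6 × 1.36 = 123.2 N·m clockwise.
Bag of cement: 39.4 × 10 = 394 N down at 0.989 m → arm 0.989 m, τ = 394 × 0.989 = 389.7 N·m clockwise.
Speaker: 5.02 × 10 = 50.2 N down at 0.683 m → arm 0.683 m, τ = 50.2 × 0.683 = 34.29 N·m clockwise.
Total clockwise load moment = 1208 N·m.
The cable tension T acts at 3.52 m; only its component perpendicular to the boom, T sinθ, produces torque. sinθ = h/√(h²+d²) = 2.33/√(2.33²+3.52²) = 0.552.
Balancing moments: T × 3.52 × 0.552 = 1208, giving T = 1208 / 1.943 = 622 N.

T ≈ 622 N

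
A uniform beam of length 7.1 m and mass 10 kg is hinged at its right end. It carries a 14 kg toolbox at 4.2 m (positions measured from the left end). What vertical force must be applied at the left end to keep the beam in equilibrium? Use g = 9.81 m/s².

Take moments about the right end.
Beam weight: 10 × 9.81 = 98.1 N down at 3.55 m → arm 3.55 m, τ = 98.1 × 3.55 = 348.3 N·m counterclockwise.
Toolbox: 14 × 9.81 = 137.3 N down at 4.2 m → arm 2.9 m, τ = 137.3 × 2.9 = 398.2 N·m counterclockwise.
Net moment of the loads = 746.5 N·m counterclockwise.
The upward force F acts at the left end, arm 7.1 m, giving F × 7.1 clockwise.
Στ = 0 ⇒ F × 7.1 = 746.5 ⇒ F = 746.5 / 7.1 = 105 N.

F ≈ 105 N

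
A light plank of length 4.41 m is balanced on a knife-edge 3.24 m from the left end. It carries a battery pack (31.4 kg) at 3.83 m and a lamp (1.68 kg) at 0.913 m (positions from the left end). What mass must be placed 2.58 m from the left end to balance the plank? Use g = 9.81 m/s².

m ≈ 22.1 kg

About the knife-edge (at 3.24 m from the left end):
Battery pack: 31.4 × 9.81 = 308 N down at 3.83 m → arm 0.59 m, τ = 308 × 0.59 = 181.7 N·m clockwise.
Lamp: 1.68 × 9.81 = 16.48 N down at 0.913 m → arm 2.327 m, τ = 16.48 × 2.327 = 38.35 N·m counterclockwise.
Net moment of known loads = 143.3 N·m clockwise.
An unknown mass m at 2.58 m has arm 0.66 m; its moment is m·g·0.66 counterclockwise.
Στ = 0 ⇒ m × 9.81 × 0.66 = 143.3 ⇒ m = 143.3 / (9.81 × 0.66) = 22.1 kg.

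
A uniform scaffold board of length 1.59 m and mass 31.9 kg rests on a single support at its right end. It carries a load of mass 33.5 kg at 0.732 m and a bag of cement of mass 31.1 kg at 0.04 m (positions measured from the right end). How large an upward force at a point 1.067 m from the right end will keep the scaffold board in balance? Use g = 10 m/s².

F ≈ 479 N

Choose the right end as the axis so the unknown pivot reaction has zero arm there.
Beam weight: 31.9 × 10 = 319 N down at 0.795 m → arm 0.795 m, τ = 319 × 0.795 = 253.6 N·m counterclockwise.
Load: 33.5 × 10 = 335 N down at 0.732 m → arm 0.732 m, τ = 335 × 0.732 = 245.2 N·m counterclockwise.
Bag of cement: 31.1 × 10 = 311 N down at 0.04 m → arm 0.04 m, τ = 311 × 0.04 = 12.44 N·m counterclockwise.
Net moment of the loads = 511.2 N·m counterclockwise.
The upward force F acts at a point 1.067 m from the right end, arm 1.067 m, giving F × 1.067 clockwise.
Στ = 0 ⇒ F × 1.067 = 511.2 ⇒ F = 511.2 / 1.067 = 479 N.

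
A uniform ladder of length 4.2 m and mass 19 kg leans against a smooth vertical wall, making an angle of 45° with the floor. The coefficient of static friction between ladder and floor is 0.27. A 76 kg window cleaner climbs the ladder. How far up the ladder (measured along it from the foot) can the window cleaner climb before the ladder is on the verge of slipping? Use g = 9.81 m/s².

d ≈ 0.892 m

Choose the foot of the ladder as the axis so the floor normal and friction both act there and drop out.
Ladder weight 19×9.81 = 186.4 N acts at 2.1 m along the ladder; its horizontal arm is 2.1·cos45° = 1.485 m → τ = 276.8 N·m clockwise.
Window cleaner weight 76×9.81 = 745.6 N at distance d → arm d·cos45° → τ = 745.6·d·0.7071 clockwise.
Wall normal N at the top has arm L sinθ = 2.97 m counterclockwise, so Στ = 0 gives N·2.97 = 276.8 + 527.2·d.
ΣFy = 0 ⇒ N_floor = 932 N, so the maximum friction is μ_s·N_floor = 0.27×932 = 251.6 N. ΣFx = 0 ⇒ N_wall = f, so at the slipping point N = 251.6 N.
Substituting: 251.6×2.97 = 276.8 + 527.2·d ⇒ d = (747.3 − 276.8) / 527.2 = 0.892 m.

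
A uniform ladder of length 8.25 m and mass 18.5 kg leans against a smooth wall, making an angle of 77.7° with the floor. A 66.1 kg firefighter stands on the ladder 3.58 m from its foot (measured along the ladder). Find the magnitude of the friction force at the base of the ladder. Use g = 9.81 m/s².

f ≈ 81.1 N

About the foot of the ladder:
Ladder weight 18.5×9.81 = 181.5 N acts at 4.125 m along the ladder; its horizontal arm is 4.125·cos77.7° = 0.8788 m → τ = 159.5 N·m clockwise.
Firefighter: 66.1×9.81 = 648.4 N at 3.58 m → arm 0.7626 m → τ = 494.5 N·m clockwise.
Wall normal N acts horizontally at the top; its moment arm is the height L sinθ = 8.25·sin77.7° = 8.061 m, counterclockwise.
Balancing moments: N × 8.061 = 654, giving N = 81.1 N.
ΣFx = 0: friction at the foot balances the wall's push, so f = N_wall = 81.1 N.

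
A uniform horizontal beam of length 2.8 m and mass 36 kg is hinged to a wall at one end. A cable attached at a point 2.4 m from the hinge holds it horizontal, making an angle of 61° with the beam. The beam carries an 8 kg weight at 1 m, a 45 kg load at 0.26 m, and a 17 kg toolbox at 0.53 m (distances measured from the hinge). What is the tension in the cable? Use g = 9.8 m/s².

T ≈ 369 N

Taking torques about the hinge:
Beam weight: 36 × 9.8 = 352.8 N down at 1.4 m → arm 1.4 m, τ = 352.8 × 1.4 = 493.9 N·m clockwise.
Weight: 8 × 9.8 = 78.4 N down at 1 m → arm 1 m, τ = 78.4 × 1 = 78.4 N·m clockwise.
Load: 45 × 9.8 = 441 N down at 0.26 m → arm 0.26 m, τ = 441 × 0.26 = 114.7 N·m clockwise.
Toolbox: 17 × 9.8 = 166.6 N down at 0.53 m → arm 0.53 m, τ = 166.6 × 0.53 = 88.3 N·m clockwise.
Total clockwise load moment = 775.3 N·m.
The cable tension T acts at 2.4 m; only its component perpendicular to the beam, T sinθ, produces torque. sin 61° = 0.8746.
Setting net torque to zero: T × 2.4 × 0.8746 = 775.3 → T = 775.3 / 2.099 = 369 N.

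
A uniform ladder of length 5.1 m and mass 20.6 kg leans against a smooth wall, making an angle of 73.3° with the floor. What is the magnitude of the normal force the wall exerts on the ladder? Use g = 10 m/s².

Take moments about the foot of the ladder.
Ladder weight 20.6×10 = 206 N acts at 2.55 m along the ladder; its horizontal arm is 2.55·cos73.3° = 0.7328 m → τ = 151 N·m clockwise.
Wall normal N acts horizontally at the top; its moment arm is the height L sinθ = 5.1·sin73.3° = 4.885 m, counterclockwise.
Στ = 0 ⇒ N × 4.885 = 151 ⇒ N = 30.9 N.

N_wall ≈ 30.9 N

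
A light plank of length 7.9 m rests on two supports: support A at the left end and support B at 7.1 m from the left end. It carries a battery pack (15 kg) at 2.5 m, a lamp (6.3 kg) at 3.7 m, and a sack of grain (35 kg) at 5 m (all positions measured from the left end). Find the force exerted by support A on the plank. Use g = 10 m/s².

R_A ≈ 231 N

Taking torques about support B:
Battery pack: 15 × 10 = 150 N down at 2.5 m → arm 4.6 m, τ = 150 × 4.6 = 690 N·m counterclockwise.
Lamp: 6.3 × 10 = 63 N down at 3.7 m → arm 3.4 m, τ = 63 × 3.4 = 214.2 N·m counterclockwise.
Sack of grain: 35 × 10 = 350 N down at 5 m → arm 2.1 m, τ = 350 × 2.1 = 735 N·m counterclockwise.
Net load moment about support B = 1639 N·m counterclockwise.
Reaction R at support A is upward at 0 m, arm 7.1 m → moment R × 7.1 clockwise.
Balancing moments: R × 7.1 = 1639, giving R = 231 N.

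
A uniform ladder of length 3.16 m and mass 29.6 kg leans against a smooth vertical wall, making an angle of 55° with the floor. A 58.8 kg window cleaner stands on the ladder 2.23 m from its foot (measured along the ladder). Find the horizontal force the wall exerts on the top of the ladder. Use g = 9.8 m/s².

N_wall ≈ 386 N

Choose the foot of the ladder as the axis so the floor normal and friction both act there and drop out.
Ladder weight 29.6×9.8 = 290.1 N acts at 1.58 m along the ladder; its horizontal arm is 1.58·cos55° = 0.9063 m → τ = 262.9 N·m clockwise.
Window cleaner: 58.8×9.8 = 576.2 N at 2.23 m → arm 1.279 m → τ = 737 N·m clockwise.
Wall normal N acts horizontally at the top; its moment arm is the height L sinθ = 3.16·sin55° = 2.589 m, counterclockwise.
Στ = 0 ⇒ N × 2.589 = 999.9 ⇒ N = 386 N.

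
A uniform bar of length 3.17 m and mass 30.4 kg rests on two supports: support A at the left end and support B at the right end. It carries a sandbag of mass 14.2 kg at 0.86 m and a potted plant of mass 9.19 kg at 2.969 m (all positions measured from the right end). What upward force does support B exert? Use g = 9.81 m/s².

R_B ≈ 256 N

Choose support A as the axis so its reaction then has zero moment arm.
Beam weight: 30.4 × 9.81 = 298.2 N down at 1.585 m → arm 1.585 m, τ = 298.2 × 1.585 = 472.6 N·m clockwise.
Sandbag: 14.2 × 9.81 = 139.3 N down at 0.86 m → arm 2.31 m, τ = 139.3 × 2.31 = 321.8 N·m clockwise.
Potted plant: 9.19 × 9.81 = 90.15 N down at 2.969 m → arm 0.201 m, τ = 90.15 × 0.201 = 18.12 N·m clockwise.
Net load moment about support A = 812.5 N·m clockwise.
Reaction R at support B is upward at 0 m, arm 3.17 m → moment R × 3.17 counterclockwise.
Setting net torque to zero: R × 3.17 = 812.5 → R = 256 N.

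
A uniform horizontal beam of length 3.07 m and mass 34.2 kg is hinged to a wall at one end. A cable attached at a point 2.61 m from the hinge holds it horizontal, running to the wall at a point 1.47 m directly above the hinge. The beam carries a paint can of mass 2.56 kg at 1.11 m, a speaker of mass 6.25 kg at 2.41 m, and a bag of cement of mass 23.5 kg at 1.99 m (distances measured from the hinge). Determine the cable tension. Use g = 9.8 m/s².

About the hinge:
Beam weight: 34.2 × 9.8 = 335.2 N down at 1.535 m → arm 1.535 m, τ = 335.2 × 1.535 = 514.5 N·m clockwise.
Paint can: 2.56 × 9.8 = 25.09 N down at 1.11 m → arm 1.11 m, τ = 25.09 × 1.11 = 27.85 N·m clockwise.
Speaker: 6.25 × 9.8 = 61.25 N down at 2.41 m → arm 2.41 m, τ = 61.25 × 2.41 = 147.6 N·m clockwise.
Bag of cement: 23.5 × 9.8 = 230.3 N down at 1.99 m → arm 1.99 m, τ = 230.3 × 1.99 = 458.3 N·m clockwise.
Total clockwise load moment = 1148 N·m.
The cable tension T acts at 2.61 m; only its component perpendicular to the beam, T sinθ, produces torque. sinθ = h/√(h²+d²) = 1.47/√(1.47²+2.61²) = 0.4907.
For rotational equilibrium, T × 2.61 × 0.4907 = 1148, so T = 1148 / 1.281 = 896 N.

T ≈ 896 N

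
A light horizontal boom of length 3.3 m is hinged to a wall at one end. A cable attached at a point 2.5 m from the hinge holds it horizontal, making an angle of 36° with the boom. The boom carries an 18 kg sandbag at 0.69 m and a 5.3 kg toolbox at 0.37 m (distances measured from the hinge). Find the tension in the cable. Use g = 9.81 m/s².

T ≈ 96 N

Sum moments about the hinge (the unknown hinge reaction has zero arm there).
Sandbag: 18 × 9.81 = 176.6 N down at 0.69 m → arm 0.69 m, τ = 176.6 × 0.69 = 121.9 N·m clockwise.
Toolbox: 5.3 × 9.81 = 51.99 N down at 0.37 m → arm 0.37 m, τ = 51.99 × 0.37 = 19.24 N·m clockwise.
Total clockwise load moment = 141.1 N·m.
The cable tension T acts at 2.5 m; only its component perpendicular to the boom, T sinθ, produces torque. sin 36° = 0.5878.
For rotational equilibrium, T × 2.5 × 0.5878 = 141.1, so T = 141.1 / 1.47 = 96 N.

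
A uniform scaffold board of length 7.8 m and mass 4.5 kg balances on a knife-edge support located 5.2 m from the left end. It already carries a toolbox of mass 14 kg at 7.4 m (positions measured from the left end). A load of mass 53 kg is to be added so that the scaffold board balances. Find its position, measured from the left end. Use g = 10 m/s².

Choose the knife-edge support (at 5.2 m from the left end) as the axis so the support reaction has zero arm there.
Beam weight: 4.5 × 10 = 45 N down at 3.9 m → arm 1.3 m, τ = 45 × 1.3 = 58.5 N·m counterclockwise.
Toolbox: 14 × 10 = 140 N down at 7.4 m → arm 2.2 m, τ = 140 × 2.2 = 308 N·m clockwise.
Net moment of existing loads = 249.5 N·m clockwise.
The load weighs 53 × 10 = 530 N and must supply an equal counterclockwise moment, so its lever arm about the knife-edge support is 249.5 / 530 = 0.471 m.
That puts it at 5.2 − 0.471 = 4.73 m from the left end.

x ≈ 4.73 m from the left end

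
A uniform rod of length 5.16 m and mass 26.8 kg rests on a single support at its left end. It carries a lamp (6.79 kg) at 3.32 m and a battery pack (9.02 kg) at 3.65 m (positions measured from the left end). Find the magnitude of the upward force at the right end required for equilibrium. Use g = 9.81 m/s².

F ≈ 237 N

About the left end:
Beam weight: 26.8 × 9.81 = 262.9 N down at 2.58 m → arm 2.58 m, τ = 262.9 × 2.58 = 678.3 N·m clockwise.
Lamp: 6.79 × 9.81 = 66.61 N down at 3.32 m → arm 3.32 m, τ = 66.61 × 3.32 = 221.1 N·m clockwise.
Battery pack: 9.02 × 9.81 = 88.49 N down at 3.65 m → arm 3.65 m, τ = 88.49 × 3.65 = 323 N·m clockwise.
Net moment of the loads = 1222 N·m clockwise.
The upward force F acts at the right end, arm 5.16 m, giving F × 5.16 counterclockwise.
Στ = 0 ⇒ F × 5.16 = 1222 ⇒ F = 1222 / 5.16 = 237 N.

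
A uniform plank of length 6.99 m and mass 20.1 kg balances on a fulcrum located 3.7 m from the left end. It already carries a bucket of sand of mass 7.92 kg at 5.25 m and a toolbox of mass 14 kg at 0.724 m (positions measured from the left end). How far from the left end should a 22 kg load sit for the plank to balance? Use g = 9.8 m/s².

x ≈ 5.22 m from the left end

Taking torques about the fulcrum (at 3.7 m from the left end):
Beam weight: 20.1 × 9.8 = 197 N down at 3.495 m → arm 0.205 m, τ = 197 × 0.205 = 40.38 N·m counterclockwise.
Bucket of sand: 7.92 × 9.8 = 77.62 N down at 5.25 m → arm 1.55 m, τ = 77.62 × 1.55 = 120.3 N·m clockwise.
Toolbox: 14 × 9.8 = 137.2 N down at 0.724 m → arm 2.976 m, τ = 137.2 × 2.976 = 408.3 N·m counterclockwise.
Net moment of existing loads = 328.4 N·m counterclockwise.
The load weighs 22 × 9.8 = 215.6 N and must supply an equal clockwise moment, so its lever arm about the fulcrum is 328.4 / 215.6 = 1.52 m.
That puts it at 3.7 + 1.52 = 5.22 m from the left end.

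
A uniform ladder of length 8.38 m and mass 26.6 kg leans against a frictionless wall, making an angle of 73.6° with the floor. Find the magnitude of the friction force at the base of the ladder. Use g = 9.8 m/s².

About the foot of the ladder:
Ladder weight 26.6×9.8 = 260.7 N acts at 4.19 m along the ladder; its horizontal arm is 4.19·cos73.6° = 1.183 m → τ = 308.4 N·m clockwise.
Wall normal N acts horizontally at the top; its moment arm is the height L sinθ = 8.38·sin73.6° = 8.039 m, counterclockwise.
For rotational equilibrium, N × 8.039 = 308.4, so N = 38.4 N.
ΣFx = 0: friction at the foot balances the wall's push, so f = N_wall = 38.4 N.

f ≈ 38.4 N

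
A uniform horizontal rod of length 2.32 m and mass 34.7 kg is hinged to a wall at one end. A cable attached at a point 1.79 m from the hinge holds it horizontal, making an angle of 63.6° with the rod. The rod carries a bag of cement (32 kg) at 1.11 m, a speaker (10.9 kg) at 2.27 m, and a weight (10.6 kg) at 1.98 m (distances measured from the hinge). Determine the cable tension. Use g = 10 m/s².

Sum moments about the hinge (the unknown hinge reaction has zero arm there).
Beam weight: 34.7 × 10 = 347 N down at 1.16 m → arm 1.16 m, τ = 347 × 1.16 = 402.5 N·m clockwise.
Bag of cement: 32 × 10 = 320 N down at 1.11 m → arm 1.11 m, τ = 320 × 1.11 = 355.2 N·m clockwise.
Speaker: 10.9 × 10 = 109 N down at 2.27 m → arm 2.27 m, τ = 109 × 2.27 = 247.4 N·m clockwise.
Weight: 10.6 × 10 = 106 N down at 1.98 m → arm 1.98 m, τ = 106 × 1.98 = 209.9 N·m clockwise.
Total clockwise load moment = 1215 N·m.
The cable tension T acts at 1.79 m; only its component perpendicular to the rod, T sinθ, produces torque. sin 63.6° = 0.8957.
Στ = 0 ⇒ T × 1.79 × 0.8957 = 1215 ⇒ T = 1215 / 1.603 = 758 N.

T ≈ 758 N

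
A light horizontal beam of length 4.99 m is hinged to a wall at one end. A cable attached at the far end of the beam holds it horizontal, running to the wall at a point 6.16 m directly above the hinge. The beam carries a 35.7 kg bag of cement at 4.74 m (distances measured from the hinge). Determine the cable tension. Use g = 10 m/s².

T ≈ 436 N

About the hinge:
Bag of cement: 35.7 × 10 = 357 N down at 4.74 m → arm 4.74 m, τ = 357 × 4.74 = 1692 N·m clockwise.
Total clockwise load moment = 1692 N·m.
The cable tension T acts at 4.99 m; only its component perpendicular to the beam, T sinθ, produces torque. sinθ = h/√(h²+d²) = 6.16/√(6.16²+4.99²) = 0.777.
For rotational equilibrium, T × 4.99 × 0.777 = 1692, so T = 1692 / 3.877 = 436 N.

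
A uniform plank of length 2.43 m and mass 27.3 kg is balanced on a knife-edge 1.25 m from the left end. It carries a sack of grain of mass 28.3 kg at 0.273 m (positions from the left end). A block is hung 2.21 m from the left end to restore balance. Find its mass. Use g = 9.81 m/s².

m ≈ 29.8 kg

Taking torques about the knife-edge (at 1.25 m from the left end):
Beam weight: 27.3 × 9.81 = 267.8 N down at 1.215 m → arm 0.035 m, τ = 267.8 × 0.035 = 9.373 N·m counterclockwise.
Sack of grain: 28.3 × 9.81 = 277.6 N down at 0.273 m → arm 0.977 m, τ = 277.6 × 0.977 = 271.2 N·m counterclockwise.
Net moment of known loads = 280.6 N·m counterclockwise.
An unknown mass m at 2.21 m has arm 0.96 m; its moment is m·g·0.96 clockwise.
Balancing moments: m × 9.81 × 0.96 = 280.6, giving m = 280.6 / (9.81 × 0.96) = 29.8 kg.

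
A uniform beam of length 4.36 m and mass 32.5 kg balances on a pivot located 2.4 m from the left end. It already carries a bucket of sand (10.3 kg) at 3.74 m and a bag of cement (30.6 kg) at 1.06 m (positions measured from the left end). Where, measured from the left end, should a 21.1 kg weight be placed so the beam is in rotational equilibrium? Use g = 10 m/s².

x ≈ 4.03 m from the left end

Taking torques about the pivot (at 2.4 m from the left end):
Beam weight: 32.5 × 10 = 325 N down at 2.18 m → arm 0.22 m, τ = 325 × 0.22 = 71.5 N·m counterclockwise.
Bucket of sand: 10.3 × 10 = 103 N down at 3.74 m → arm 1.34 m, τ = 103 × 1.34 = 138 N·m clockwise.
Bag of cement: 30.6 × 10 = 306 N down at 1.06 m → arm 1.34 m, τ = 306 × 1.34 = 410 N·m counterclockwise.
Net moment of existing loads = 343.5 N·m counterclockwise.
The weight weighs 21.1 × 10 = 211 N and must supply an equal clockwise moment, so its lever arm about the pivot is 343.5 / 211 = 1.63 m.
That puts it at 2.4 + 1.63 = 4.03 m from the left end.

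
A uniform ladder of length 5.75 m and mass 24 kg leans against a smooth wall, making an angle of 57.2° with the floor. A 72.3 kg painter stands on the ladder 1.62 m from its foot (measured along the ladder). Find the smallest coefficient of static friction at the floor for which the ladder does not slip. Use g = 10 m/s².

μ_min ≈ 0.217

Choose the foot of the ladder as the axis so the floor normal and friction both act there and drop out.
Ladder weight 24×10 = 240 N acts at 2.875 m along the ladder; its horizontal arm is 2.875·cos57.2° = 1.557 m → τ = 373.7 N·m clockwise.
Painter: 72.3×10 = 723 N at 1.62 m → arm 0.8776 m → τ = 634.5 N·m clockwise.
Wall normal N acts horizontally at the top; its moment arm is the height L sinθ = 5.75·sin57.2° = 4.833 m, counterclockwise.
Balancing moments: N × 4.833 = 1008, giving N = 208.6 N.
ΣFx = 0 ⇒ f = N_wall = 208.6 N. ΣFy = 0 ⇒ N_floor = 963 N.
μ_min = f / N_floor = 208.6 / 963 = 0.217.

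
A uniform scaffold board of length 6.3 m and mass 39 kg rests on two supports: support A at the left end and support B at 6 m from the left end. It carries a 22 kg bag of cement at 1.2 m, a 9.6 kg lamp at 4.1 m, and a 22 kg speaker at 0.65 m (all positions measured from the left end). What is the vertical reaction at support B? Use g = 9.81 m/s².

Sum moments about support A (its reaction then has zero moment arm).
Beam weight: 39 × 9.81 = 382.6 N down at 3.15 m → arm 3.15 m, τ = 382.6 × 3.15 = 1205 N·m clockwise.
Bag of cement: 22 × 9.81 = 215.8 N down at 1.2 m → arm 1.2 m, τ = 215.8 × 1.2 = 259 N·m clockwise.
Lamp: 9.6 × 9.81 = 94.18 N down at 4.1 m → arm 4.1 m, τ = 94.18 × 4.1 = 386.1 N·m clockwise.
Speaker: 22 × 9.81 = 215.8 N down at 0.65 m → arm 0.65 m, τ = 215.8 × 0.65 = 140.3 N·m clockwise.
Net load moment about support A = 1990 N·m clockwise.
Reaction R at support B is upward at 6 m, arm 6 m → moment R × 6 counterclockwise.
Setting net torque to zero: R × 6 = 1990 → R = 332 N.

R_B ≈ 332 N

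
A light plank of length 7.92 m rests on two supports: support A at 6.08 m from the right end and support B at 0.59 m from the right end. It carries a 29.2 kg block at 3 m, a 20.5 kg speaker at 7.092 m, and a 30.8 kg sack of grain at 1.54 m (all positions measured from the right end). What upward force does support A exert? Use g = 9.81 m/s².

Choose support B as the axis so its reaction then has zero moment arm.
Block: 29.2 × 9.81 = 286.5 N down at 3 m → arm 2.41 m, τ = 286.5 × 2.41 = 690.5 N·m counterclockwise.
Speaker: 20.5 × 9.81 = 201.1 N down at 7.092 m → arm 6.502 m, τ = 201.1 × 6.502 = 1308 N·m counterclockwise.
Sack of grain: 30.8 × 9.81 = 302.1 N down at 1.54 m → arm 0.95 m, τ = 302.1 × 0.95 = 287 N·m counterclockwise.
Net load moment about support B = 2286 N·m counterclockwise.
Reaction R at support A is upward at 6.08 m, arm 5.49 m → moment R × 5.49 clockwise.
Setting net torque to zero: R × 5.49 = 2286 → R = 416 N.

R_A ≈ 416 N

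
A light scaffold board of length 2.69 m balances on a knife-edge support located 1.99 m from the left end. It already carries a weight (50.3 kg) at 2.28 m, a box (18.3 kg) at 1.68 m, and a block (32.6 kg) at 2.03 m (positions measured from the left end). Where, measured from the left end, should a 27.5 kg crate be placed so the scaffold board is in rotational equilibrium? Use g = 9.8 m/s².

Take moments about the knife-edge support (at 1.99 m from the left end).
Weight: 50.3 × 9.8 = 492.9 N down at 2.28 m → arm 0.29 m, τ = 492.9 × 0.29 = 142.9 N·m clockwise.
Box: 18.3 × 9.8 = 179.3 N down at 1.68 m → arm 0.31 m, τ = 179.3 × 0.31 = 55.58 N·m counterclockwise.
Block: 32.6 × 9.8 = 319.5 N down at 2.03 m → arm 0.04 m, τ = 319.5 × 0.04 = 12.78 N·m clockwise.
Net moment of existing loads = 100.1 N·m clockwise.
The crate weighs 27.5 × 9.8 = 269.5 N and must supply an equal counterclockwise moment, so its lever arm about the knife-edge support is 100.1 / 269.5 = 0.371 m.
That puts it at 1.99 − 0.371 = 1.62 m from the left end.

x ≈ 1.62 m from the left end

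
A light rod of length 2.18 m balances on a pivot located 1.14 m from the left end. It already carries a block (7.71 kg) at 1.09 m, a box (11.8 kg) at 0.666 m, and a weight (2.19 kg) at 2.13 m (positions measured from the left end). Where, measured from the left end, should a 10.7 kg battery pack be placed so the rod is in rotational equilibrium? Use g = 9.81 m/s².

x ≈ 1.5 m from the left end

Taking torques about the pivot (at 1.14 m from the left end):
Block: 7.71 × 9.81 = 75.64 N down at 1.09 m → arm 0.05 m, τ = 75.64 × 0.05 = 3.782 N·m counterclockwise.
Box: 11.8 × 9.81 = 115.8 N down at 0.666 m → arm 0.474 m, τ = 115.8 × 0.474 = 54.89 N·m counterclockwise.
Weight: 2.19 × 9.81 = 21.48 N down at 2.13 m → arm 0.99 m, τ = 21.48 × 0.99 = 21.27 N·m clockwise.
Net moment of existing loads = 37.4 N·m counterclockwise.
The battery pack weighs 10.7 × 9.81 = 105 N and must supply an equal clockwise moment, so its lever arm about the pivot is 37.4 / 105 = 0.356 m.
That puts it at 1.14 + 0.356 = 1.5 m from the left end.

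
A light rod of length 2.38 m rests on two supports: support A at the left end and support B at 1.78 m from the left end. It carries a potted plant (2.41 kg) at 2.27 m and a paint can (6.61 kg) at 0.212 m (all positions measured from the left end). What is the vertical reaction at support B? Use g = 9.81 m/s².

R_B ≈ 37.9 N

Choose support A as the axis so its reaction then has zero moment arm.
Potted plant: 2.41 × 9.81 = 23.64 N down at 2.27 m → arm 2.27 m, τ = 23.64 × 2.27 = 53.66 N·m clockwise.
Paint can: 6.61 × 9.81 = 64.84 N down at 0.212 m → arm 0.212 m, τ = 64.84 × 0.212 = 13.75 N·m clockwise.
Net load moment about support A = 67.41 N·m clockwise.
Reaction R at support B is upward at 1.78 m, arm 1.78 m → moment R × 1.78 counterclockwise.
Στ = 0 ⇒ R × 1.78 = 67.41 ⇒ R = 37.9 N.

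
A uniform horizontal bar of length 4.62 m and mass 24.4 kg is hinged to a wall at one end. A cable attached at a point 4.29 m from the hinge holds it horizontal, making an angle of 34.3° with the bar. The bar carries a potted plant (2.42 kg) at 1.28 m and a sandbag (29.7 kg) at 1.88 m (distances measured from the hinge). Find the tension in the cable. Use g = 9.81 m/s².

T ≈ 468 N

About the hinge:
Beam weight: 24.4 × 9.81 = 239.4 N down at 2.31 m → arm 2.31 m, τ = 239.4 × 2.31 = 553 N·m clockwise.
Potted plant: 2.42 × 9.81 = 23.74 N down at 1.28 m → arm 1.28 m, τ = 23.74 × 1.28 = 30.39 N·m clockwise.
Sandbag: 29.7 × 9.81 = 291.4 N down at 1.88 m → arm 1.88 m, τ = 291.4 × 1.88 = 547.8 N·m clockwise.
Total clockwise load moment = 1131 N·m.
The cable tension T acts at 4.29 m; only its component perpendicular to the bar, T sinθ, produces torque. sin 34.3° = 0.5635.
Στ = 0 ⇒ T × 4.29 × 0.5635 = 1131 ⇒ T = 1131 / 2.417 = 468 N.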